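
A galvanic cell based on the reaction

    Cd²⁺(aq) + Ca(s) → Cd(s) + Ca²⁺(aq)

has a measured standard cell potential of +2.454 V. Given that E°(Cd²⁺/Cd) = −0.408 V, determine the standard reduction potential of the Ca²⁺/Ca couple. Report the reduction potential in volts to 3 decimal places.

−2.862 V

In the reaction as written the Cd²⁺/Cd couple is reduced (cathode) and Ca²⁺/Ca is oxidized (anode), so E°cell = E°(Cd²⁺/Cd) − E°(Ca²⁺/Ca).
E°(Ca²⁺/Ca) = E°(cathode) − E°cell = −0.408 − (+2.454) = −2.862 V.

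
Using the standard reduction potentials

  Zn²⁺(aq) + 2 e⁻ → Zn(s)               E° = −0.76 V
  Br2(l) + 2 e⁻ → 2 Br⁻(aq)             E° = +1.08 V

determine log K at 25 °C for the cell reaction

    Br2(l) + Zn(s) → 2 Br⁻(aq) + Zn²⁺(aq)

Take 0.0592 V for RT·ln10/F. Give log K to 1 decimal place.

The Br₂/Br⁻ couple is reduced (cathode); E°cell = +1.08 − (−0.76) = +1.84 V with n = 2.
At equilibrium E = 0, so log K = nE°cell / 0.0592 = (2)(+1.84) / 0.0592 = 62.2.

log K = 62.2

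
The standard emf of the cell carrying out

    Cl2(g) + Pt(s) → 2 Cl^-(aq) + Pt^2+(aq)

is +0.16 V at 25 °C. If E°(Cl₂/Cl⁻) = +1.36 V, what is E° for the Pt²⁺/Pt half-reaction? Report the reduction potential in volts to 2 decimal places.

+1.20 V

In the reaction as written the Cl₂/Cl⁻ couple is reduced (cathode) and Pt²⁺/Pt is oxidized (anode), so E°cell = E°(Cl₂/Cl⁻) − E°(Pt²⁺/Pt).
E°(Pt²⁺/Pt) = E°(cathode) − E°cell = +1.36 − (+0.16) = +1.20 V.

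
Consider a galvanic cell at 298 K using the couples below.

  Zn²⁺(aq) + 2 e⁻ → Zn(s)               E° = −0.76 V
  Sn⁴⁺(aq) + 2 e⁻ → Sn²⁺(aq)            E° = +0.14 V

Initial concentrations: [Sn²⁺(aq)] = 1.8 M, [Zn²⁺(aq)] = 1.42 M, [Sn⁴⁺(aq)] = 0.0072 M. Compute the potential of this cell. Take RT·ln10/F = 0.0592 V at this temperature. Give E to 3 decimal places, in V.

+0.825 V

The Sn⁴⁺/Sn²⁺ couple has the more positive E°, so it is the cathode; Zn²⁺/Zn is the anode.
E°cell = E°cat − E°an = +0.14 − (−0.76) = +0.90 V; n = 2.
Balancing gives Sn⁴⁺(aq) + Zn(s) → Sn²⁺(aq) + Zn²⁺(aq); hence Q = ([Sn²⁺(aq)]·[Zn²⁺(aq)]) / [Sn⁴⁺(aq)] = 355 (log Q = 2.550).
E = E° − (0.0592/n)·log Q = +0.90 − (0.0592/2)(2.550) = +0.825 V.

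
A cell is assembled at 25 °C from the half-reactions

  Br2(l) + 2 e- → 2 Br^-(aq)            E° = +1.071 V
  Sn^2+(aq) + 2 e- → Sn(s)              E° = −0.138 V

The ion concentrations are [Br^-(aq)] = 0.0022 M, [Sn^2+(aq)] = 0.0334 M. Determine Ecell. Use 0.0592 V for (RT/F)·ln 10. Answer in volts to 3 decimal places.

Br₂/Br⁻ is reduced (cathode, E° = +1.071 V) and Sn²⁺/Sn is oxidized (anode).
The standard potential is +1.071 − (−0.138) = +1.209 V and the balanced reaction transfers n = 2 electrons.
Balancing gives Br2(l) + Sn(s) → 2 Br^-(aq) + Sn^2+(aq); hence Q = [Br^-(aq)]^2·[Sn^2+(aq)] = 1.62×10^−7 (log Q = −6.791).
By the Nernst equation, E = +1.209 − (0.0592/2)·(−6.791) = +1.410 V.

+1.410 V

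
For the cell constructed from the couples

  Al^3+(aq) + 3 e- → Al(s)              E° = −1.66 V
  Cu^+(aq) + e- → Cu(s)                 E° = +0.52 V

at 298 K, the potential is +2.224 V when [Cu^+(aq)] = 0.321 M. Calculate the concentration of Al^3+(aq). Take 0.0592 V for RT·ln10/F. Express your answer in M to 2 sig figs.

With Cu⁺/Cu at the cathode and Al³⁺/Al at the anode, E°cell = +0.52 − (−1.66) = +2.18 V (n = 3).
Since E = E° − (0.0592/n)·log Q, log Q = n(E° − E)/0.0592 = −2.230.
The balanced reaction is 3 Cu^+(aq) + Al(s) → 3 Cu(s) + Al^3+(aq), so Q = [Al^3+(aq)] / [Cu^+(aq)]^3.
Solving for the unknown gives log [Al^3+(aq)] = −3.710, so [Al^3+(aq)] ≈ 0.00019 M.

0.00019 M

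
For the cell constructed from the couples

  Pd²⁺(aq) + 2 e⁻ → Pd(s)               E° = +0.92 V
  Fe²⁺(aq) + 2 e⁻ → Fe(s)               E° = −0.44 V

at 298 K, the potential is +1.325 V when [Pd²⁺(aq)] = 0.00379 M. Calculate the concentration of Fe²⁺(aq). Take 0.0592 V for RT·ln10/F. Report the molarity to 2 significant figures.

The Pd²⁺/Pd couple has the larger reduction potential, so it is the cathode: E°cell = +0.92 − (−0.44) = +1.36 V and n = 2.
Rearranging E = E° − (0.0592/n)·log Q gives log Q = 2(+1.36 − (+1.325))/0.0592 = 1.182.
Balancing electrons gives Pd²⁺(aq) + Fe(s) → Pd(s) + Fe²⁺(aq); thus Q = [Fe²⁺(aq)] / [Pd²⁺(aq)].
Substituting the known concentrations and solving, log [Fe²⁺(aq)] = −1.239 and [Fe²⁺(aq)] = 0.058 M.

0.058 M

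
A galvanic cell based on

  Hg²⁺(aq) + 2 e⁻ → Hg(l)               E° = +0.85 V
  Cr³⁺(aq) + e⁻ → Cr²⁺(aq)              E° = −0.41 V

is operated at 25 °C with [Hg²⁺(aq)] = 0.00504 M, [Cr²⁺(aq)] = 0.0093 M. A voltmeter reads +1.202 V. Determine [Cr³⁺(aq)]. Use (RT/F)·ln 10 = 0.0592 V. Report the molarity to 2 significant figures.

0.0063 M

Hg²⁺/Hg is the cathode (higher E°); E°cell = +0.85 − (−0.41) = +1.26 V with n = 2.
From the Nernst equation, log Q = n(E° − E)/0.0592 = 2·(+1.26 − (+1.202))/0.0592 = 1.959.
The balanced reaction is Hg²⁺(aq) + 2 Cr²⁺(aq) → Hg(l) + 2 Cr³⁺(aq), so Q = [Cr³⁺(aq)]^2 / ([Hg²⁺(aq)]·[Cr²⁺(aq)]^2).
Isolating [Cr³⁺(aq)] in Q = 10^{1.959} yields log [Cr³⁺(aq)] = −2.201, i.e. 0.0063 M.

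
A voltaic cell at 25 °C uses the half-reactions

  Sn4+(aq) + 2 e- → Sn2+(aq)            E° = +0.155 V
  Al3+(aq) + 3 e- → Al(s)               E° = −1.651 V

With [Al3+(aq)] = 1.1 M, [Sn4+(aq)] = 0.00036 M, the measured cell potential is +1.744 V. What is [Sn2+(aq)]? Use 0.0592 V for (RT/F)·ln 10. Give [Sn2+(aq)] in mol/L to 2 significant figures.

Sn⁴⁺/Sn²⁺ is the cathode (higher E°); E°cell = +0.155 − (−1.651) = +1.806 V with n = 6.
From the Nernst equation, log Q = n(E° − E)/0.0592 = 6·(+1.806 − (+1.744))/0.0592 = 6.284.
The balanced reaction is 3 Sn4+(aq) + 2 Al(s) → 3 Sn2+(aq) + 2 Al3+(aq), so Q = ([Sn2+(aq)]^3·[Al3+(aq)]^2) / [Sn4+(aq)]^3.
Solving for the unknown gives log [Sn2+(aq)] = −1.377, so [Sn2+(aq)] ≈ 0.042 M.

0.042 M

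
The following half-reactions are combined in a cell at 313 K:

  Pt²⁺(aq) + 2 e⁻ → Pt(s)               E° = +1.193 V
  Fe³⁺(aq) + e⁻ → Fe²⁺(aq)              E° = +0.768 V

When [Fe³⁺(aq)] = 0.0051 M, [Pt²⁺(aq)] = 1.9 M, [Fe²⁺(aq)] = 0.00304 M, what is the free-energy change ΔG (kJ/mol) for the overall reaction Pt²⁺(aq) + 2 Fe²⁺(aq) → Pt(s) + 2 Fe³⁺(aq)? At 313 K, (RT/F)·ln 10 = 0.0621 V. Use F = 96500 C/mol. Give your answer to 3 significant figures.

−81.0 kJ/mol

The standard cell potential is +1.193 − (+0.768) = +0.425 V, with n = 2 electrons in the balanced equation.
Here Q = [Fe³⁺(aq)]^2 / ([Pt²⁺(aq)]·[Fe²⁺(aq)]^2) = 1.48 (log Q = 0.171), giving E = +0.425 − (0.0621/2)·(0.171) = +0.4197 V.
Finally ΔG = −nFE = −(2)(96500 C/mol)(+0.4197 V) = −81.0 kJ/mol.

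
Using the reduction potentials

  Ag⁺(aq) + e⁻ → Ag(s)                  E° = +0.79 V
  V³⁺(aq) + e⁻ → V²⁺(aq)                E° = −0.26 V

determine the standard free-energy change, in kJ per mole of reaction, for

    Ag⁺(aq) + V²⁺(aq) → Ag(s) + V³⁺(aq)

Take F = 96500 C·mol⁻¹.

−101 kJ/mol

In the reaction as written Ag⁺(aq) is reduced, so the Ag⁺/Ag couple is the cathode and V³⁺/V²⁺ is the anode.
E°cell = +0.79 − (−0.26) = +1.05 V; balancing electrons gives n = 1.
ΔG° = −nFE°cell = −(1)(96500)(+1.05) J/mol = −101 kJ/mol.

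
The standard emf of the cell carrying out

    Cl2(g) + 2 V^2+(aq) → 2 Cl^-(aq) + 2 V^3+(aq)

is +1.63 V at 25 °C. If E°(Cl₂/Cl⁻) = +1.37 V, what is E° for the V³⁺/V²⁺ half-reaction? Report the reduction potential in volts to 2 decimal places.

In the reaction as written the Cl₂/Cl⁻ couple is reduced (cathode) and V³⁺/V²⁺ is oxidized (anode), so E°cell = E°(Cl₂/Cl⁻) − E°(V³⁺/V²⁺).
E°(V³⁺/V²⁺) = E°(cathode) − E°cell = +1.37 − (+1.63) = −0.26 V.

−0.26 V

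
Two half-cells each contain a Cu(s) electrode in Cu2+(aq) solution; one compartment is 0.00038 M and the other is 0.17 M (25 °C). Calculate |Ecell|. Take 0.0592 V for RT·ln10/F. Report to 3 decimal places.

0.078 V

For a concentration cell E°cell = 0, since both electrodes use the same couple.
The compartment with the higher Cu2+(aq) concentration (0.17 M) acts as the cathode; ions are reduced there and produced at the dilute (0.00038 M) anode.
With n = 2, Ecell = −(0.0592/2)·log([dilute]/[conc]) = −(0.0592/2)·log(0.00038/0.17) = +0.078 V.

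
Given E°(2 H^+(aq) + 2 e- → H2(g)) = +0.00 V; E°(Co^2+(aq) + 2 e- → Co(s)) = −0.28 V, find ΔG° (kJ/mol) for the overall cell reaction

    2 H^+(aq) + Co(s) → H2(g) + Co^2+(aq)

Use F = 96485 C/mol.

−54.0 kJ/mol

In the reaction as written H^+(aq) is reduced, so the 2H⁺/H₂ couple is the cathode and Co²⁺/Co is the anode.
E°cell = +0.00 − (−0.28) = +0.28 V; balancing electrons gives n = 2.
ΔG° = −nFE°cell = −(2)(96485)(+0.28) J/mol = −54.0 kJ/mol.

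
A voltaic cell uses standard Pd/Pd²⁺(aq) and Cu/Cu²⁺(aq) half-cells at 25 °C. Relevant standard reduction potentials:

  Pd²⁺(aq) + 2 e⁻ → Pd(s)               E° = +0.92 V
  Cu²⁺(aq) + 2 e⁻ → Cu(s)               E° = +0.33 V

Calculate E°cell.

Of the two couples in this cell, the one with the more positive reduction potential is reduced at the cathode: here that is Pd²⁺/Pd (+0.92 V); Cu²⁺/Cu (+0.33 V) is the anode.
E°cell = E°(cathode) − E°(anode) = +0.92 − (+0.33) = +0.59 V.

+0.59 V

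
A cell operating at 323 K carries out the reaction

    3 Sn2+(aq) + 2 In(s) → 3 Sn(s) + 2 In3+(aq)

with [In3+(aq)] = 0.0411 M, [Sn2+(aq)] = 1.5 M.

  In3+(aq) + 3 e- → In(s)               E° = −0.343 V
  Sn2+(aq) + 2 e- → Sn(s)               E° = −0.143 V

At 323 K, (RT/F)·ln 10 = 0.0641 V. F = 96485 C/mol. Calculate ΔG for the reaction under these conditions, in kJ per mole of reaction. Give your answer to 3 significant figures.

With Sn²⁺/Sn reduced at the cathode, E°cell = −0.143 − (−0.343) = +0.200 V and n = 6.
Q = [In3+(aq)]^2 / [Sn2+(aq)]^3 = 0.000501, so log Q = −3.301 and E = +0.200 − (0.0641/6)(−3.301) = +0.2353 V.
ΔG = −nFE = −(6)(96485)(+0.2353) J/mol = −136 kJ/mol.

−136 kJ/mol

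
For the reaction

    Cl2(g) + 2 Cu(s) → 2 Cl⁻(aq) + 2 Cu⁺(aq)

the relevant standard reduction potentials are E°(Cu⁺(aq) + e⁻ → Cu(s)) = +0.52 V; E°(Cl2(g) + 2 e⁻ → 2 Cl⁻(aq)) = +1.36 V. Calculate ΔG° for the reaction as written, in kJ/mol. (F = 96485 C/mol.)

−162 kJ/mol

In the reaction as written Cl2(g) is reduced, so the Cl₂/Cl⁻ couple is the cathode and Cu⁺/Cu is the anode.
E°cell = +1.36 − (+0.52) = +0.84 V; balancing electrons gives n = 2.
ΔG° = −nFE°cell = −(2)(96485)(+0.84) J/mol = −162 kJ/mol.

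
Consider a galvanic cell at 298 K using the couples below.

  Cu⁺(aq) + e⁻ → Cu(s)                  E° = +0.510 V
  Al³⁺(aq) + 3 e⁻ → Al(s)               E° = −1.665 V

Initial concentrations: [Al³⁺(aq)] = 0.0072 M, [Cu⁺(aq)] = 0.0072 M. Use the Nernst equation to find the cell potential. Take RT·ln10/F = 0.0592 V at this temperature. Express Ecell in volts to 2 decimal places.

Cu⁺/Cu is reduced (cathode, E° = +0.510 V) and Al³⁺/Al is oxidized (anode).
E°cell = E°cat − E°an = +0.510 − (−1.665) = +2.175 V; n = 3.
Balancing gives 3 Cu⁺(aq) + Al(s) → 3 Cu(s) + Al³⁺(aq); hence Q = [Al³⁺(aq)] / [Cu⁺(aq)]^3 = 1.93×10^4 (log Q = 4.285).
E = E° − (0.0592/n)·log Q = +2.175 − (0.0592/3)(4.285) = +2.09 V.

+2.09 V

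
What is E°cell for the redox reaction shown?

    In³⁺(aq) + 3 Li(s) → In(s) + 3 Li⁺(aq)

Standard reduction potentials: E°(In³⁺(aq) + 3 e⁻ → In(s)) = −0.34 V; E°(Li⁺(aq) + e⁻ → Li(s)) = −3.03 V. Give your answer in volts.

+2.69 V

In³⁺(aq) gains electrons, so the In³⁺/In couple is the cathode; the Li⁺/Li couple is the anode.
E°cell = E°(cathode) − E°(anode) = −0.34 − (−3.03) = +2.69 V.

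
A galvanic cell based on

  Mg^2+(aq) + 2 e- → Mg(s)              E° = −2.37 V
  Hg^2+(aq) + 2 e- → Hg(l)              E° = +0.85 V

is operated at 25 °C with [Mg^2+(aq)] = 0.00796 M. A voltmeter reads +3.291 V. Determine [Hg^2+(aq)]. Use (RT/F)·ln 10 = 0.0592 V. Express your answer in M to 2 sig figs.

2.0 M

Hg²⁺/Hg is the cathode (higher E°); E°cell = +0.85 − (−2.37) = +3.22 V with n = 2.
Rearranging E = E° − (0.0592/n)·log Q gives log Q = 2(+3.22 − (+3.291))/0.0592 = −2.399.
The balanced reaction is Hg^2+(aq) + Mg(s) → Hg(l) + Mg^2+(aq), so Q = [Mg^2+(aq)] / [Hg^2+(aq)].
Solving for the unknown gives log [Hg^2+(aq)] = 0.300, so [Hg^2+(aq)] ≈ 2.0 M.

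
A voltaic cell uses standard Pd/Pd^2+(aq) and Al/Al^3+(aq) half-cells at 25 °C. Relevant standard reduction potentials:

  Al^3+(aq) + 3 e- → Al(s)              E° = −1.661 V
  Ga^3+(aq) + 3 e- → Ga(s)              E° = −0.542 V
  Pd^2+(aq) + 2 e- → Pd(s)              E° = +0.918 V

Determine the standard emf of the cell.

+2.579 V

The Pd²⁺/Pd couple has the higher E°, so Pd ion is reduced (cathode) and Al is oxidized (anode).
E°cell = E°(cathode) − E°(anode) = +0.918 − (−1.661) = +2.579 V.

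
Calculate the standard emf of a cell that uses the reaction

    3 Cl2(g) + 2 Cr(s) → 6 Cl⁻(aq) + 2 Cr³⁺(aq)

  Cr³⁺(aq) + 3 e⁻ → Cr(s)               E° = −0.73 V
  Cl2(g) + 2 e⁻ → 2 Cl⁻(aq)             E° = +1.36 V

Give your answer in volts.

Cl2(g) gains electrons, so the Cl₂/Cl⁻ couple is the cathode; the Cr³⁺/Cr couple is the anode.
E°cell = E°(cathode) − E°(anode) = +1.36 − (−0.73) = +2.09 V.

+2.09 V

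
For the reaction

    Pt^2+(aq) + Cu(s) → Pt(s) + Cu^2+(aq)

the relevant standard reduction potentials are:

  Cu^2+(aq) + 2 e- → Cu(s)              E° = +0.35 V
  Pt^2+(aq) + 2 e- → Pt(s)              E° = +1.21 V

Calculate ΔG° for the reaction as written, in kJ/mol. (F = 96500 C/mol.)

−166 kJ/mol

In the reaction as written Pt^2+(aq) is reduced, so the Pt²⁺/Pt couple is the cathode and Cu²⁺/Cu is the anode.
E°cell = +1.21 − (+0.35) = +0.86 V; balancing electrons gives n = 2.
ΔG° = −nFE°cell = −(2)(96500)(+0.86) J/mol = −166 kJ/mol.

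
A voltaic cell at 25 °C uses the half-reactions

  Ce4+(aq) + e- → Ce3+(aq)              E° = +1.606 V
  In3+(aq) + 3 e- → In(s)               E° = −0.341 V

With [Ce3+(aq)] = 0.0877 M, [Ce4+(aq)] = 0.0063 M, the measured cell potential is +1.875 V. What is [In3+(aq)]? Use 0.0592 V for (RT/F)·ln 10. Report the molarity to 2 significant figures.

The Ce⁴⁺/Ce³⁺ couple has the larger reduction potential, so it is the cathode: E°cell = +1.606 − (−0.341) = +1.947 V and n = 3.
Since E = E° − (0.0592/n)·log Q, log Q = n(E° − E)/0.0592 = 3.649.
For 3 Ce4+(aq) + In(s) → 3 Ce3+(aq) + In3+(aq), the reaction quotient is Q = ([Ce3+(aq)]^3·[In3+(aq)]) / [Ce4+(aq)]^3.
Solving for the unknown gives log [In3+(aq)] = 0.218, so [In3+(aq)] ≈ 1.7 M.

1.7 M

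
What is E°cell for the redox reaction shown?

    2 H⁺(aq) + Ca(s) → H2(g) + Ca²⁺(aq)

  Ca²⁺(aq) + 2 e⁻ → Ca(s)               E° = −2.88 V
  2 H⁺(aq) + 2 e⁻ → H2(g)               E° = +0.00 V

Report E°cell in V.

+2.88 V

In the reaction as written, H⁺(aq) is reduced (cathode) and Ca²⁺(aq) is produced by oxidation at the anode.
E°cell = E°(cathode) − E°(anode) = +0.00 − (−2.88) = +2.88 V.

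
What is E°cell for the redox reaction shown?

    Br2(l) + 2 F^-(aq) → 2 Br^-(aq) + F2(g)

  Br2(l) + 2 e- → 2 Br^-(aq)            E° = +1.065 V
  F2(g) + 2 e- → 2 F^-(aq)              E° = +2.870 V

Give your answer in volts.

−1.805 V

In the reaction as written, Br2(l) is reduced (cathode) and F2(g) is produced by oxidation at the anode.
E°cell = E°(cathode) − E°(anode) = +1.065 − (+2.870) = −1.805 V.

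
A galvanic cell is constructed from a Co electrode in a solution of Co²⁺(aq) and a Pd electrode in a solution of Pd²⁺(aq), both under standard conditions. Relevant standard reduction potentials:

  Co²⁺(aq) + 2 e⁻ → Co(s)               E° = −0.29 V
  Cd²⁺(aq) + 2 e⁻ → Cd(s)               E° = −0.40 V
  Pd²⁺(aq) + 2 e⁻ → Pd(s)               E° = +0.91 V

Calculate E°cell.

+1.20 V

Of the two couples in this cell, the one with the more positive reduction potential is reduced at the cathode: here that is Pd²⁺/Pd (+0.91 V); Co²⁺/Co (−0.29 V) is the anode.
E°cell = E°(cathode) − E°(anode) = +0.91 − (−0.29) = +1.20 V.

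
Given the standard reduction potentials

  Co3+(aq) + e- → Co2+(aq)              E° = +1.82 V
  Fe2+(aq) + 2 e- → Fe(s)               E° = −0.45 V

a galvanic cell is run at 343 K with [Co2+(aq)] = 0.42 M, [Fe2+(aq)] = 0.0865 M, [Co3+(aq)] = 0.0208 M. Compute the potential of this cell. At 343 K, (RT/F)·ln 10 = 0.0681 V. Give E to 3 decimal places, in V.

+2.217 V

Co³⁺/Co²⁺ is reduced (cathode, E° = +1.82 V) and Fe²⁺/Fe is oxidized (anode).
E°cell = E°cat − E°an = +1.82 − (−0.45) = +2.27 V; n = 2.
The balanced reaction is 2 Co3+(aq) + Fe(s) → 2 Co2+(aq) + Fe2+(aq), so Q = ([Co2+(aq)]^2·[Fe2+(aq)]) / [Co3+(aq)]^2 = 35.3 and log Q = 1.547.
By the Nernst equation, E = +2.27 − (0.0681/2)·(1.547) = +2.217 V.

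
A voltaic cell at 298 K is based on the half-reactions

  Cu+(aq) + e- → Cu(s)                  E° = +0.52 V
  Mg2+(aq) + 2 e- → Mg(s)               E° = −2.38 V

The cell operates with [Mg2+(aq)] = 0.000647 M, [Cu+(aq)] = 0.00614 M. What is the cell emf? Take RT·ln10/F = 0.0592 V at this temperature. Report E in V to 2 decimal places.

Cu⁺/Cu is reduced (cathode, E° = +0.52 V) and Mg²⁺/Mg is oxidized (anode).
E°cell = E°cat − E°an = +0.52 − (−2.38) = +2.90 V; n = 2.
For the overall reaction 2 Cu+(aq) + Mg(s) → 2 Cu(s) + Mg2+(aq), Q = [Mg2+(aq)] / [Cu+(aq)]^2 = 17.2, giving log Q = 1.235.
E = E° − (0.0592/n)·log Q = +2.90 − (0.0592/2)(1.235) = +2.86 V.

+2.86 V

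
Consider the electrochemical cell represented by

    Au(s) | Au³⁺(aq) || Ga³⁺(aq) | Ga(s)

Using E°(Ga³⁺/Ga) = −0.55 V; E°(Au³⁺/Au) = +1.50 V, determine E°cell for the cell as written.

−2.05 V

By convention the left-hand electrode in cell notation is the anode (oxidation) and the right-hand electrode is the cathode (reduction).
E°cell = E°(right) − E°(left) = −0.55 − (+1.50) = −2.05 V.
The negative sign shows that, as written, the cell would require an external voltage to drive the reaction.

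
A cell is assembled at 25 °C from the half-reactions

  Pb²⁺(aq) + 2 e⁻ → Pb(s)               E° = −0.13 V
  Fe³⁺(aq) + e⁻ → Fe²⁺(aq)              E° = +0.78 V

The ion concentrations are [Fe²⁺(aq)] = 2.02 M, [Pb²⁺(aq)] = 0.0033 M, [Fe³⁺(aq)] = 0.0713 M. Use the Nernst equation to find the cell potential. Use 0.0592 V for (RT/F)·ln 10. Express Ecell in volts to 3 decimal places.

+0.897 V

The Fe³⁺/Fe²⁺ couple has the more positive E°, so it is the cathode; Pb²⁺/Pb is the anode.
E°cell = E°cat − E°an = +0.78 − (−0.13) = +0.91 V; n = 2.
For the overall reaction 2 Fe³⁺(aq) + Pb(s) → 2 Fe²⁺(aq) + Pb²⁺(aq), Q = ([Fe²⁺(aq)]^2·[Pb²⁺(aq)]) / [Fe³⁺(aq)]^2 = 2.65, giving log Q = 0.423.
By the Nernst equation, E = +0.91 − (0.0592/2)·(0.423) = +0.897 V.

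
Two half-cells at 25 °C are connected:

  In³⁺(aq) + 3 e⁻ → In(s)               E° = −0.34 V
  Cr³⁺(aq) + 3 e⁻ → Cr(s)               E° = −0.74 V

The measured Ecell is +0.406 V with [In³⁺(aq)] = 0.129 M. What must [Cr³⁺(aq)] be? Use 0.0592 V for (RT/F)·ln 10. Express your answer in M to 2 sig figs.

The In³⁺/In couple has the larger reduction potential, so it is the cathode: E°cell = −0.34 − (−0.74) = +0.40 V and n = 3.
Since E = E° − (0.0592/n)·log Q, log Q = n(E° − E)/0.0592 = −0.304.
For In³⁺(aq) + Cr(s) → In(s) + Cr³⁺(aq), the reaction quotient is Q = [Cr³⁺(aq)] / [In³⁺(aq)].
Solving for the unknown gives log [Cr³⁺(aq)] = −1.193, so [Cr³⁺(aq)] ≈ 0.064 M.

0.064 M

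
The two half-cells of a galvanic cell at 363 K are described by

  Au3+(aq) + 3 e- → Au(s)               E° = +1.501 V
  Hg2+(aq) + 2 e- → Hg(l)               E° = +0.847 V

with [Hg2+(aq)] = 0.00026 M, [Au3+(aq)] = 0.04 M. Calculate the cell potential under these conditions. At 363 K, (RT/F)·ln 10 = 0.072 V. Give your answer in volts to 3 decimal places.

Au³⁺/Au is reduced (cathode, E° = +1.501 V) and Hg²⁺/Hg is oxidized (anode).
E°cell = +1.501 − (+0.847) = +0.654 V, with n = 6 electrons transferred.
The balanced reaction is 2 Au3+(aq) + 3 Hg(l) → 2 Au(s) + 3 Hg2+(aq), so Q = [Hg2+(aq)]^3 / [Au3+(aq)]^2 = 1.1×10^−8 and log Q = −7.959.
Applying E = E° − (RT ln10/nF)·log Q gives +0.654 − (0.072/6)(−7.959) = +0.750 V.

+0.750 V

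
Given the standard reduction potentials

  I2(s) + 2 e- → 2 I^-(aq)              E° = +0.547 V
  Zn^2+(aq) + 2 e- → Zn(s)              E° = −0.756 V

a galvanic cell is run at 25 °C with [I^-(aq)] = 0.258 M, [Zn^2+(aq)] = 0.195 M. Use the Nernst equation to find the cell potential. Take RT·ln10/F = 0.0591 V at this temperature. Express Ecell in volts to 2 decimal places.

I₂/I⁻ is reduced (cathode, E° = +0.547 V) and Zn²⁺/Zn is oxidized (anode).
E°cell = E°cat − E°an = +0.547 − (−0.756) = +1.303 V; n = 2.
The balanced reaction is I2(s) + Zn(s) → 2 I^-(aq) + Zn^2+(aq), so Q = [I^-(aq)]^2·[Zn^2+(aq)] = 0.013 and log Q = −1.887.
Applying E = E° − (RT ln10/nF)·log Q gives +1.303 − (0.0591/2)(−1.887) = +1.36 V.

+1.36 V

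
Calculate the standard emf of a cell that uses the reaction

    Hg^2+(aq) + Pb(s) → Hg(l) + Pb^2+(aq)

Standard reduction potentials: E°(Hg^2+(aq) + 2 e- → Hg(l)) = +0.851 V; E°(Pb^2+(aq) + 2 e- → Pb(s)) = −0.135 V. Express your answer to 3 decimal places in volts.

Hg^2+(aq) gains electrons, so the Hg²⁺/Hg couple is the cathode; the Pb²⁺/Pb couple is the anode.
E°cell = E°(cathode) − E°(anode) = +0.851 − (−0.135) = +0.986 V.

+0.986 V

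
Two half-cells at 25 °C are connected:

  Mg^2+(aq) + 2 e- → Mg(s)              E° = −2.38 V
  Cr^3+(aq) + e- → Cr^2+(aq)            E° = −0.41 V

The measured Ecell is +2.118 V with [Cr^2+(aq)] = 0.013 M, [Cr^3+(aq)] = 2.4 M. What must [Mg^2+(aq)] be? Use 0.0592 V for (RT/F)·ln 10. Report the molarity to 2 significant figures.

With Cr³⁺/Cr²⁺ at the cathode and Mg²⁺/Mg at the anode, E°cell = −0.41 − (−2.38) = +1.97 V (n = 2).
From the Nernst equation, log Q = n(E° − E)/0.0592 = 2·(+1.97 − (+2.118))/0.0592 = −5.000.
The balanced reaction is 2 Cr^3+(aq) + Mg(s) → 2 Cr^2+(aq) + Mg^2+(aq), so Q = ([Cr^2+(aq)]^2·[Mg^2+(aq)]) / [Cr^3+(aq)]^2.
Solving for the unknown gives log [Mg^2+(aq)] = −0.467, so [Mg^2+(aq)] ≈ 0.34 M.

0.34 M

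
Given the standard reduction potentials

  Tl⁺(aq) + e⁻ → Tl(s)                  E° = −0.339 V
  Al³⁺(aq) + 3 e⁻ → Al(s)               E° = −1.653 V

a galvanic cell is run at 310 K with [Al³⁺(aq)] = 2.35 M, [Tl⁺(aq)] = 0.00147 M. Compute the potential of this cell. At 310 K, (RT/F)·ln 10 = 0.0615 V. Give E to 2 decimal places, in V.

Tl⁺/Tl is reduced (cathode, E° = −0.339 V) and Al³⁺/Al is oxidized (anode).
E°cell = −0.339 − (−1.653) = +1.314 V, with n = 3 electrons transferred.
For the overall reaction 3 Tl⁺(aq) + Al(s) → 3 Tl(s) + Al³⁺(aq), Q = [Al³⁺(aq)] / [Tl⁺(aq)]^3 = 7.4×10^8, giving log Q = 8.869.
By the Nernst equation, E = +1.314 − (0.0615/3)·(8.869) = +1.13 V.

+1.13 V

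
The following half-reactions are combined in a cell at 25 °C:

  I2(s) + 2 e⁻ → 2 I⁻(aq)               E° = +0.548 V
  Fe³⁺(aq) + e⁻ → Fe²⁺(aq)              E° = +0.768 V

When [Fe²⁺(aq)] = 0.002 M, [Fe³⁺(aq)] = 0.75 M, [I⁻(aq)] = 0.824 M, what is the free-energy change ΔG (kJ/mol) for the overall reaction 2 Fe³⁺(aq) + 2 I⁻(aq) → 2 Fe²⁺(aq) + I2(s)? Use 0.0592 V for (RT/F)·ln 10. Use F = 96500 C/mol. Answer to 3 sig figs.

−70.9 kJ/mol

The standard cell potential is +0.768 − (+0.548) = +0.220 V, with n = 2 electrons in the balanced equation.
Here Q = [Fe²⁺(aq)]^2 / ([Fe³⁺(aq)]^2·[I⁻(aq)]^2) = 1.05×10^−5 (log Q = −4.980), giving E = +0.220 − (0.0592/2)·(−4.980) = +0.3674 V.
Finally ΔG = −nFE = −(2)(96500 C/mol)(+0.3674 V) = −70.9 kJ/mol.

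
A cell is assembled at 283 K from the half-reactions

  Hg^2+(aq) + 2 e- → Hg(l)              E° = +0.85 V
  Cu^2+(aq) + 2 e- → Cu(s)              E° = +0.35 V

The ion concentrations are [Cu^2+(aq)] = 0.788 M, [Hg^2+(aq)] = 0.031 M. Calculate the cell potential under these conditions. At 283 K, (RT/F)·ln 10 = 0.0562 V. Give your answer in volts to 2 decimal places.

+0.46 V

Since E°(Hg²⁺/Hg) > E°(Cu²⁺/Cu), Hg²⁺/Hg serves as the cathode.
The standard potential is +0.85 − (+0.35) = +0.50 V and the balanced reaction transfers n = 2 electrons.
For the overall reaction Hg^2+(aq) + Cu(s) → Hg(l) + Cu^2+(aq), Q = [Cu^2+(aq)] / [Hg^2+(aq)] = 25.4, giving log Q = 1.405.
By the Nernst equation, E = +0.50 − (0.0562/2)·(1.405) = +0.46 V.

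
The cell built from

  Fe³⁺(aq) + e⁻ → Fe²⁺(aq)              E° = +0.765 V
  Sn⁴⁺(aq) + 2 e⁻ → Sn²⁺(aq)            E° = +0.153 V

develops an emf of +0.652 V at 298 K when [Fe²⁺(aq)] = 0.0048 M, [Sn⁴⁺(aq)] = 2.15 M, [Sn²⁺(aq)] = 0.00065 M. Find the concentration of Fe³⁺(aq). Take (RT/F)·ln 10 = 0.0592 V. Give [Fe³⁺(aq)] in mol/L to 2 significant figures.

Fe³⁺/Fe²⁺ is the cathode (higher E°); E°cell = +0.765 − (+0.153) = +0.612 V with n = 2.
Rearranging E = E° − (0.0592/n)·log Q gives log Q = 2(+0.612 − (+0.652))/0.0592 = −1.351.
The balanced reaction is 2 Fe³⁺(aq) + Sn²⁺(aq) → 2 Fe²⁺(aq) + Sn⁴⁺(aq), so Q = ([Fe²⁺(aq)]^2·[Sn⁴⁺(aq)]) / ([Fe³⁺(aq)]^2·[Sn²⁺(aq)]).
Isolating [Fe³⁺(aq)] in Q = 10^{−1.351} yields log [Fe³⁺(aq)] = 0.117, i.e. 1.3 M.

1.3 M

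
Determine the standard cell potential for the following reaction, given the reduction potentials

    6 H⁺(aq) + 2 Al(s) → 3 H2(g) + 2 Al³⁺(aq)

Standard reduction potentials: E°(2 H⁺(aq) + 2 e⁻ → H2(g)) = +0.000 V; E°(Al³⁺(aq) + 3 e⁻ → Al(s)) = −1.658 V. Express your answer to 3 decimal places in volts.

+1.658 V

In the reaction as written, H⁺(aq) is reduced (cathode) and Al³⁺(aq) is produced by oxidation at the anode.
E°cell = E°(cathode) − E°(anode) = +0.000 − (−1.658) = +1.658 V.
The positive value indicates the reaction is spontaneous as written.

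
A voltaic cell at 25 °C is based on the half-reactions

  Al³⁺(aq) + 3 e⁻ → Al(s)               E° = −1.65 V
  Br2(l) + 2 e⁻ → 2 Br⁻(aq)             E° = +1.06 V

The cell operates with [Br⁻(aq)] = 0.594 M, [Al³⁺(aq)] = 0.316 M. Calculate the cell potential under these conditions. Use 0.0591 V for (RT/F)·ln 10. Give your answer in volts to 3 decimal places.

+2.733 V

Br₂/Br⁻ is reduced (cathode, E° = +1.06 V) and Al³⁺/Al is oxidized (anode).
The standard potential is +1.06 − (−1.65) = +2.71 V and the balanced reaction transfers n = 6 electrons.
For the overall reaction 3 Br2(l) + 2 Al(s) → 6 Br⁻(aq) + 2 Al³⁺(aq), Q = [Br⁻(aq)]^6·[Al³⁺(aq)]^2 = 0.00439, giving log Q = −2.358.
By the Nernst equation, E = +2.71 − (0.0591/6)·(−2.358) = +2.733 V.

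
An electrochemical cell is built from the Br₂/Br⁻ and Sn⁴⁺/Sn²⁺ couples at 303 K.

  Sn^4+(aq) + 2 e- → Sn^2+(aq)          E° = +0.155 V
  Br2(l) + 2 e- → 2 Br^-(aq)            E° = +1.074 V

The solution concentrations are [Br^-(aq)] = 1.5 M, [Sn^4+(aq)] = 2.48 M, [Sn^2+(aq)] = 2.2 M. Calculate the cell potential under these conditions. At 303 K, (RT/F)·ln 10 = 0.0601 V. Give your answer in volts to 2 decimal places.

The Br₂/Br⁻ couple has the more positive E°, so it is the cathode; Sn⁴⁺/Sn²⁺ is the anode.
E°cell = +1.074 − (+0.155) = +0.919 V, with n = 2 electrons transferred.
Balancing gives Br2(l) + Sn^2+(aq) → 2 Br^-(aq) + Sn^4+(aq); hence Q = ([Br^-(aq)]^2·[Sn^4+(aq)]) / [Sn^2+(aq)] = 2.54 (log Q = 0.404).
Applying E = E° − (RT ln10/nF)·log Q gives +0.919 − (0.0601/2)(0.404) = +0.91 V.

+0.91 V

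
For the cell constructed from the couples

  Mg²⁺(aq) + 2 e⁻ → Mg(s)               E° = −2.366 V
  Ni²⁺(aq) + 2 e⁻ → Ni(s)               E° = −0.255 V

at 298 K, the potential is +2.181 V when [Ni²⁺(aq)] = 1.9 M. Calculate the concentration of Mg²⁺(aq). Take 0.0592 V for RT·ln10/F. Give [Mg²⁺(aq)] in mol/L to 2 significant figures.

The Ni²⁺/Ni couple has the larger reduction potential, so it is the cathode: E°cell = −0.255 − (−2.366) = +2.111 V and n = 2.
From the Nernst equation, log Q = n(E° − E)/0.0592 = 2·(+2.111 − (+2.181))/0.0592 = −2.365.
Balancing electrons gives Ni²⁺(aq) + Mg(s) → Ni(s) + Mg²⁺(aq); thus Q = [Mg²⁺(aq)] / [Ni²⁺(aq)].
Solving for the unknown gives log [Mg²⁺(aq)] = −2.086, so [Mg²⁺(aq)] ≈ 0.0082 M.

0.0082 M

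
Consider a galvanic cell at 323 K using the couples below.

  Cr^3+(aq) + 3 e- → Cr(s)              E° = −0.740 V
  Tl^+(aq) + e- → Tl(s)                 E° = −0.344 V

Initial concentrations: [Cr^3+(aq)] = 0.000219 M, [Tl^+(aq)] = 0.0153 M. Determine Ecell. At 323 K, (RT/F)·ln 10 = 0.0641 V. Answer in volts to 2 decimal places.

The Tl⁺/Tl couple has the more positive E°, so it is the cathode; Cr³⁺/Cr is the anode.
E°cell = −0.344 − (−0.740) = +0.396 V, with n = 3 electrons transferred.
Balancing gives 3 Tl^+(aq) + Cr(s) → 3 Tl(s) + Cr^3+(aq); hence Q = [Cr^3+(aq)] / [Tl^+(aq)]^3 = 61.1 (log Q = 1.786).
By the Nernst equation, E = +0.396 − (0.0641/3)·(1.786) = +0.36 V.

+0.36 V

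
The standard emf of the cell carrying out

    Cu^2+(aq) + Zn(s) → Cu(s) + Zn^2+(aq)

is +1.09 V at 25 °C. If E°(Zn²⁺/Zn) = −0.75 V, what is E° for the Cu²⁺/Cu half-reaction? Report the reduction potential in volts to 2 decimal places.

In the reaction as written the Cu²⁺/Cu couple is reduced (cathode) and Zn²⁺/Zn is oxidized (anode), so E°cell = E°(Cu²⁺/Cu) − E°(Zn²⁺/Zn).
E°(Cu²⁺/Cu) = E°cell + E°(anode) = +1.09 + (−0.75) = +0.34 V.

+0.34 V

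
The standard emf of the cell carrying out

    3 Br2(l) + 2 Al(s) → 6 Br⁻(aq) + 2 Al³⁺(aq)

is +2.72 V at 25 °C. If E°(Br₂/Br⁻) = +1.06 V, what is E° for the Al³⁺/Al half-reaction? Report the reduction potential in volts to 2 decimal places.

In the reaction as written the Br₂/Br⁻ couple is reduced (cathode) and Al³⁺/Al is oxidized (anode), so E°cell = E°(Br₂/Br⁻) − E°(Al³⁺/Al).
E°(Al³⁺/Al) = E°(cathode) − E°cell = +1.06 − (+2.72) = −1.66 V.

−1.66 V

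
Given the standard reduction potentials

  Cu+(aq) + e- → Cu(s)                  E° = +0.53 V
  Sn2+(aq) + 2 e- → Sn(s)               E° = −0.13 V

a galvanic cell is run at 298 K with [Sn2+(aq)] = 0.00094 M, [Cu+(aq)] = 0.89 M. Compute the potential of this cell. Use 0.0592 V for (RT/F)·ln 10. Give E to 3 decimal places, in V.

Cu⁺/Cu is reduced (cathode, E° = +0.53 V) and Sn²⁺/Sn is oxidized (anode).
E°cell = E°cat − E°an = +0.53 − (−0.13) = +0.66 V; n = 2.
For the overall reaction 2 Cu+(aq) + Sn(s) → 2 Cu(s) + Sn2+(aq), Q = [Sn2+(aq)] / [Cu+(aq)]^2 = 0.00119, giving log Q = −2.926.
By the Nernst equation, E = +0.66 − (0.0592/2)·(−2.926) = +0.747 V.

+0.747 V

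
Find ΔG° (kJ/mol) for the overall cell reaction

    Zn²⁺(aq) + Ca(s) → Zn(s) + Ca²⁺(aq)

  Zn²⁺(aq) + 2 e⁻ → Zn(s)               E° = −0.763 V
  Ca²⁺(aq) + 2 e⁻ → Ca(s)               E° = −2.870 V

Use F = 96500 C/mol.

−407 kJ/mol

In the reaction as written Zn²⁺(aq) is reduced, so the Zn²⁺/Zn couple is the cathode and Ca²⁺/Ca is the anode.
E°cell = −0.763 − (−2.870) = +2.107 V; balancing electrons gives n = 2.
ΔG° = −nFE°cell = −(2)(96500)(+2.107) J/mol = −407 kJ/mol.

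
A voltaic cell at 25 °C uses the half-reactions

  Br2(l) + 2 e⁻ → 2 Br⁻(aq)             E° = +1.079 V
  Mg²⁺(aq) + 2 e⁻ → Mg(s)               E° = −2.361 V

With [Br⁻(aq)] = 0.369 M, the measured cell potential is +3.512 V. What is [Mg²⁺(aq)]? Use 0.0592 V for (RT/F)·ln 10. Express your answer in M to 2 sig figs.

Br₂/Br⁻ is the cathode (higher E°); E°cell = +1.079 − (−2.361) = +3.440 V with n = 2.
Since E = E° − (0.0592/n)·log Q, log Q = n(E° − E)/0.0592 = −2.432.
The balanced reaction is Br2(l) + Mg(s) → 2 Br⁻(aq) + Mg²⁺(aq), so Q = [Br⁻(aq)]^2·[Mg²⁺(aq)].
Isolating [Mg²⁺(aq)] in Q = 10^{−2.432} yields log [Mg²⁺(aq)] = −1.566, i.e. 0.027 M.

0.027 M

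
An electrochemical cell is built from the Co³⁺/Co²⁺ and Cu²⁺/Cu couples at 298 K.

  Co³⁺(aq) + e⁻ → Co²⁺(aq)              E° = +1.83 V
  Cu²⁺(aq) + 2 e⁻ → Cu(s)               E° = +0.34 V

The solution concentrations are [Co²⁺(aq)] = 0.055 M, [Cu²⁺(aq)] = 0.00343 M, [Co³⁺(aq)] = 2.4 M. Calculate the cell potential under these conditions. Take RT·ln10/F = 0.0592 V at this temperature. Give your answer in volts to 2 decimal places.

Since E°(Co³⁺/Co²⁺) > E°(Cu²⁺/Cu), Co³⁺/Co²⁺ serves as the cathode.
E°cell = +1.83 − (+0.34) = +1.49 V, with n = 2 electrons transferred.
Balancing gives 2 Co³⁺(aq) + Cu(s) → 2 Co²⁺(aq) + Cu²⁺(aq); hence Q = ([Co²⁺(aq)]^2·[Cu²⁺(aq)]) / [Co³⁺(aq)]^2 = 1.8×10^−6 (log Q = −5.744).
E = E° − (0.0592/n)·log Q = +1.49 − (0.0592/2)(−5.744) = +1.66 V.

+1.66 V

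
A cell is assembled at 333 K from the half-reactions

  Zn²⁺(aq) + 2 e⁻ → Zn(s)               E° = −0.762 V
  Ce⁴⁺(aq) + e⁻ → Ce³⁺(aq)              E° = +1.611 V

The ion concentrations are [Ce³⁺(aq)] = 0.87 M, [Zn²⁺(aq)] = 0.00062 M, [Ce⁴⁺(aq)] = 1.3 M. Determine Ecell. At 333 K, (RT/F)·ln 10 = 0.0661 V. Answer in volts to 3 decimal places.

+2.491 V

Ce⁴⁺/Ce³⁺ is reduced (cathode, E° = +1.611 V) and Zn²⁺/Zn is oxidized (anode).
E°cell = +1.611 − (−0.762) = +2.373 V, with n = 2 electrons transferred.
For the overall reaction 2 Ce⁴⁺(aq) + Zn(s) → 2 Ce³⁺(aq) + Zn²⁺(aq), Q = ([Ce³⁺(aq)]^2·[Zn²⁺(aq)]) / [Ce⁴⁺(aq)]^2 = 0.000278, giving log Q = −3.556.
E = E° − (0.0661/n)·log Q = +2.373 − (0.0661/2)(−3.556) = +2.491 V.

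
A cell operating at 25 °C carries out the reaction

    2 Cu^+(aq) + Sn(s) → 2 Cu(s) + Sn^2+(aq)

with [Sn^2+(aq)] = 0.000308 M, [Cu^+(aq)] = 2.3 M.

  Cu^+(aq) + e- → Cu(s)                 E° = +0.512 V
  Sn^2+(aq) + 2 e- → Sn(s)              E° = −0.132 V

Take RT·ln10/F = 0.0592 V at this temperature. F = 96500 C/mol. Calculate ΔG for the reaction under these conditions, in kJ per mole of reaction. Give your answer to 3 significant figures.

E°cell = +0.512 − (−0.132) = +0.644 V; the balanced reaction transfers n = 2 electrons.
Here Q = [Sn^2+(aq)] / [Cu^+(aq)]^2 = 5.82×10^−5 (log Q = −4.235), giving E = +0.644 − (0.0592/2)·(−4.235) = +0.7694 V.
ΔG = −nFE = −(2)(96500)(+0.7694) J/mol = −148 kJ/mol.

−148 kJ/mol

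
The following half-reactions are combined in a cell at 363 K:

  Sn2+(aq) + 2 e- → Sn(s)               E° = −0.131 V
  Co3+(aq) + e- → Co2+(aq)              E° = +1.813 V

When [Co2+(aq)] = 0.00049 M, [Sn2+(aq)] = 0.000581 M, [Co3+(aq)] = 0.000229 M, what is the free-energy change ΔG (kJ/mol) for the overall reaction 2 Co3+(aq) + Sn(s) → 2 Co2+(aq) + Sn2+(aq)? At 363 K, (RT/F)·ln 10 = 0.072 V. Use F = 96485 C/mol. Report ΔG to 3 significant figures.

With Co³⁺/Co²⁺ reduced at the cathode, E°cell = +1.813 − (−0.131) = +1.944 V and n = 2.
Here Q = ([Co2+(aq)]^2·[Sn2+(aq)]) / [Co3+(aq)]^2 = 0.00266 (log Q = −2.575), giving E = +1.944 − (0.072/2)·(−2.575) = +2.0367 V.
Then ΔG = −nFE = −2 × 96485 × +2.0367 J/mol = −393 kJ/mol.

−393 kJ/mol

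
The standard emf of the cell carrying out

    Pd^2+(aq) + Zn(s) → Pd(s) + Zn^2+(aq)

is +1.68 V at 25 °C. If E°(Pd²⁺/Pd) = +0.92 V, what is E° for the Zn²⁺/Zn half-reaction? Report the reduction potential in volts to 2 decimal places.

In the reaction as written the Pd²⁺/Pd couple is reduced (cathode) and Zn²⁺/Zn is oxidized (anode), so E°cell = E°(Pd²⁺/Pd) − E°(Zn²⁺/Zn).
E°(Zn²⁺/Zn) = E°(cathode) − E°cell = +0.92 − (+1.68) = −0.76 V.

−0.76 V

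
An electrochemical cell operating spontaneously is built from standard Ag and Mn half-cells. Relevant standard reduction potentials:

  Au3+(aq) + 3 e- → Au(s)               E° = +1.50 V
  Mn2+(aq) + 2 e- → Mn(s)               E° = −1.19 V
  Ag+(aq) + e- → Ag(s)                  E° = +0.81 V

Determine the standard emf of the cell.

The Ag⁺/Ag couple has the higher E°, so Ag ion is reduced (cathode) and Mn is oxidized (anode).
E°cell = E°(cathode) − E°(anode) = +0.81 − (−1.19) = +2.00 V.

+2.00 V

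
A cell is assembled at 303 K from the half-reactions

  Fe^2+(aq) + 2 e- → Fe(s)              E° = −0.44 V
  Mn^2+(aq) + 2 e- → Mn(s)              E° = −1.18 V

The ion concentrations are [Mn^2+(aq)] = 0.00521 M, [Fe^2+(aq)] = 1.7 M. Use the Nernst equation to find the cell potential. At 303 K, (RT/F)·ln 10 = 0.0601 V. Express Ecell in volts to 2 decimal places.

+0.82 V

The Fe²⁺/Fe couple has the more positive E°, so it is the cathode; Mn²⁺/Mn is the anode.
E°cell = −0.44 − (−1.18) = +0.74 V, with n = 2 electrons transferred.
For the overall reaction Fe^2+(aq) + Mn(s) → Fe(s) + Mn^2+(aq), Q = [Mn^2+(aq)] / [Fe^2+(aq)] = 0.00306, giving log Q = −2.514.
Applying E = E° − (RT ln10/nF)·log Q gives +0.74 − (0.0601/2)(−2.514) = +0.82 V.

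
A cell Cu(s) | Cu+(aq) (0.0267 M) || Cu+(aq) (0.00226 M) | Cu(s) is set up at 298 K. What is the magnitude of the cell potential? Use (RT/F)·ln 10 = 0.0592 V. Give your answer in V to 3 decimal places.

For a concentration cell E°cell = 0, since both electrodes use the same couple.
The compartment with the higher Cu+(aq) concentration (0.0267 M) acts as the cathode; ions are reduced there and produced at the dilute (0.00226 M) anode.
With n = 1, Ecell = −(0.0592/1)·log([dilute]/[conc]) = −(0.0592/1)·log(0.00226/0.0267) = +0.063 V.

0.063 V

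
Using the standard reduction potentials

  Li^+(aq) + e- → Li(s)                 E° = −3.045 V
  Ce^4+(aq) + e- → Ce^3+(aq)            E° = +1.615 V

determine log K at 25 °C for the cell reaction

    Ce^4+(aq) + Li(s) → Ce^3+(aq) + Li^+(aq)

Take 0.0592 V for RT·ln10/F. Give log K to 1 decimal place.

The Ce⁴⁺/Ce³⁺ couple is reduced (cathode); E°cell = +1.615 − (−3.045) = +4.660 V with n = 1.
At equilibrium E = 0, so log K = nE°cell / 0.0592 = (1)(+4.660) / 0.0592 = 78.7.

log K = 78.7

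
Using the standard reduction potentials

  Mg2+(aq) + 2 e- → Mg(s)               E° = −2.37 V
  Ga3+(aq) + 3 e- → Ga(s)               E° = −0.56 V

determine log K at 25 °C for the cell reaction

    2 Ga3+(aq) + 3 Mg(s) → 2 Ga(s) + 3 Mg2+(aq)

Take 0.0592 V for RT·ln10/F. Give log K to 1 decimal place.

The Ga³⁺/Ga couple is reduced (cathode); E°cell = −0.56 − (−2.37) = +1.81 V with n = 6.
At equilibrium E = 0, so log K = nE°cell / 0.0592 = (6)(+1.81) / 0.0592 = 183.4.

log K = 183.4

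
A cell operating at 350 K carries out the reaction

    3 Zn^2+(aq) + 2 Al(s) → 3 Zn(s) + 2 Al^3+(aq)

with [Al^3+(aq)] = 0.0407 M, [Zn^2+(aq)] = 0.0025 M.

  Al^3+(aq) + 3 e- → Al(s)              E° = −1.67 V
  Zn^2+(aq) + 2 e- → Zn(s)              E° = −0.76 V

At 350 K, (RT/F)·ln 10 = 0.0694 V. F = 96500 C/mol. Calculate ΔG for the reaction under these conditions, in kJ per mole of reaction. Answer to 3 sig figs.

The standard cell potential is −0.76 − (−1.67) = +0.91 V, with n = 6 electrons in the balanced equation.
Q = [Al^3+(aq)]^2 / [Zn^2+(aq)]^3 = 1.06×10^5, so log Q = 5.025 and E = +0.91 − (0.0694/6)(5.025) = +0.8519 V.
Then ΔG = −nFE = −6 × 96500 × +0.8519 J/mol = −493 kJ/mol.

−493 kJ/mol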